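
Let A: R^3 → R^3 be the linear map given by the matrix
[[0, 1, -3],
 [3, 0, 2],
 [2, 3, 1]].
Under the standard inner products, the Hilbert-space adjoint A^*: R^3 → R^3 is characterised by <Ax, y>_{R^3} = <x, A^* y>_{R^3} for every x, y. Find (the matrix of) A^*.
A^* = A^T =
[[0, 3, 2],
 [1, 0, 3],
 [-3, 2, 1]]

For real matrices with standard dot products, the defining identity <Ax, y> = <x, A^* y> gives (Ax)^T y = x^T (A^*) y, i.e. x^T A^T y = x^T (A^*) y. Since this holds for all x, y, we must have A^* = A^T. Therefore
A^* =
[[0, 3, 2],
 [1, 0, 3],
 [-3, 2, 1]].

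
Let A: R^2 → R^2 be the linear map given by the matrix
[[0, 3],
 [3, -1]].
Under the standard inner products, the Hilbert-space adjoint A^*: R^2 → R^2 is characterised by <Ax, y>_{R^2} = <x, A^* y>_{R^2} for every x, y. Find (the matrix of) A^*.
A^* = A^T =
[[0, 3],
 [3, -1]]

For real matrices with standard dot products, the defining identity <Ax, y> = <x, A^* y> gives (Ax)^T y = x^T (A^*) y, i.e. x^T A^T y = x^T (A^*) y. Since this holds for all x, y, we must have A^* = A^T. Therefore
A^* =
[[0, 3],
 [3, -1]].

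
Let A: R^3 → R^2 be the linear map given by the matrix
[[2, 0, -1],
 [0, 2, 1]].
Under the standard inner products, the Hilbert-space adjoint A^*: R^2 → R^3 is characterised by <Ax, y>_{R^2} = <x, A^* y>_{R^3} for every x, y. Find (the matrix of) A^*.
A^* = A^T =
[[2, 0],
 [0, 2],
 [-1, 1]]

For real matrices with standard dot products, the defining identity <Ax, y> = <x, A^* y> gives (Ax)^T y = x^T (A^*) y, i.e. x^T A^T y = x^T (A^*) y. Since this holds for all x, y, we must have A^* = A^T. Therefore
A^* =
[[2, 0],
 [0, 2],
 [-1, 1]].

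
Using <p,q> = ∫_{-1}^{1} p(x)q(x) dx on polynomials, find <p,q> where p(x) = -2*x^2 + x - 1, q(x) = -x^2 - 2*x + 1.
<p,q> = -16/5

Expand the product: p(x)·q(x) = 2*x^4 + 3*x^3 - 3*x^2 + 3*x - 1.
∫_{-1}^{1} of each monomial x^k gives [2/(k+1) if k even, 0 if k odd]. Integrating term-by-term (or equivalently evaluating the antiderivative F(x) = 2*x^5/5 + 3*x^4/4 - x^3 + 3*x^2/2 - x at the endpoints):
  F(1) − F(−1) = 13/20 − (77/20) = -16/5.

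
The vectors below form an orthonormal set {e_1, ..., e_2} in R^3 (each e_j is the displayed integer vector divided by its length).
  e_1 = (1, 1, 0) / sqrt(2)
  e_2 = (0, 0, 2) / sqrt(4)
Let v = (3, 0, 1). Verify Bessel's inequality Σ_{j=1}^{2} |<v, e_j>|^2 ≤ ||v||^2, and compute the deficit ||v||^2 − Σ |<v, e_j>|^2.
Σ |<v, e_j>|^2 = 11/2; ||v||^2 = 10; deficit = 9/2

Write each e_j = u_j / sqrt(<u_j, u_j>) where u_j is the displayed integer vector. Then <v, e_j> = <v, u_j> / sqrt(<u_j, u_j>), so |<v, e_j>|^2 = <v, u_j>^2 / <u_j, u_j>.
Coefficients: <v, e_1> = 3/sqrt(2), <v, e_2> = 2/sqrt(4).
Square and sum: Σ |<v, e_j>|^2 = 11/2.
Compute ||v||^2 = v·v = 10.
Deficit = 10 − 11/2 = 9/2 ≥ 0, confirming Bessel's inequality. (The deficit equals ||v − Σ <v,e_j> e_j||^2, the squared distance from v to span{e_j}.)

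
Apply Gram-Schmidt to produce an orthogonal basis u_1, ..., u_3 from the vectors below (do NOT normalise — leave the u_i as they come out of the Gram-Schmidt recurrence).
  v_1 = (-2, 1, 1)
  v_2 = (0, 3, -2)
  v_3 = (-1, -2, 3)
Orthogonal basis:
  u_1 = (-2, 1, 1)
  u_2 = (1/3, 17/6, -13/6)
  u_3 = (25/77, 20/77, 30/77)

Apply the Gram-Schmidt recurrence
  u_1 = v_1
  u_i = v_i − Σ_{j<i} ((v_i · u_j) / (u_j · u_j)) · u_j.

Step by step this gives:
  u_1 = (-2, 1, 1)
  u_2 = (1/3, 17/6, -13/6)
  u_3 = (25/77, 20/77, 30/77)

Orthogonality check:
  u_2 · u_1 = 0 (should be 0)
  u_3 · u_1 = 0 (should be 0)
  u_3 · u_2 = 0 (should be 0)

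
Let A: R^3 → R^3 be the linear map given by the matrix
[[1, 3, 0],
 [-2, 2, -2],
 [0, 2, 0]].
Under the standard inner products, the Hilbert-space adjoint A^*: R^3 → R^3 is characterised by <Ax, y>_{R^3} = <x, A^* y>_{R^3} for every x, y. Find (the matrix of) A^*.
A^* = A^T =
[[1, -2, 0],
 [3, 2, 2],
 [0, -2, 0]]

For real matrices with standard dot products, the defining identity <Ax, y> = <x, A^* y> gives (Ax)^T y = x^T (A^*) y, i.e. x^T A^T y = x^T (A^*) y. Since this holds for all x, y, we must have A^* = A^T. Therefore
A^* =
[[1, -2, 0],
 [3, 2, 2],
 [0, -2, 0]].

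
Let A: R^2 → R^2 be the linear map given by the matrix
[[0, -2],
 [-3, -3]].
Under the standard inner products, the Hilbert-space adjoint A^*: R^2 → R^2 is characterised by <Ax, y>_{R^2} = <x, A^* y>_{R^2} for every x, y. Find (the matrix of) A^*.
A^* = A^T =
[[0, -3],
 [-2, -3]]

For real matrices with standard dot products, the defining identity <Ax, y> = <x, A^* y> gives (Ax)^T y = x^T (A^*) y, i.e. x^T A^T y = x^T (A^*) y. Since this holds for all x, y, we must have A^* = A^T. Therefore
A^* =
[[0, -3],
 [-2, -3]].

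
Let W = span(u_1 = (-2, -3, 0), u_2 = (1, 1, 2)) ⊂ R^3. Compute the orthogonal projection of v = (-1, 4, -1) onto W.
proj_W(v) = (73/53, 128/53, -74/53)

Set up U = [u_1 | ... | u_2] ∈ R^(3×2). The projector onto W = col(U) is P = U (U^T U)^(-1) U^T.
Compute U^T U =
  [13, -5]
  [-5, 6],
and U^T v = (-10, 1).
Solve U^T U · c = U^T v for the coefficients: c = (-55/53, -37/53). The projection is proj_W(v) = U c.
Check: (v - proj_W(v)) · u_1 = 0  (should be 0).
Check: (v - proj_W(v)) · u_2 = 0  (should be 0).
Result: proj_W(v) = (73/53, 128/53, -74/53).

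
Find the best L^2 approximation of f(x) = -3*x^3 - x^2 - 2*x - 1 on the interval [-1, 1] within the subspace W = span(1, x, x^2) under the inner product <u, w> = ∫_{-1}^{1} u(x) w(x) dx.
g(x) = -x^2 - 19*x/5 - 1

The best approximation g ∈ W is the orthogonal projection of f onto W. Writing g = a_0 + a_1 x + a_2 x^2, the coefficients solve the normal equations G · a = b where
  G_{ij} = <φ_i, φ_j> and b_i = <f, φ_i>, with φ_0 = 1, φ_1 = x, φ_2 = x^2.
G =
  [2, 0, 2/3]
  [0, 2/3, 0]
  [2/3, 0, 2/5],
b = (-8/3, -38/15, -16/15).
Solving gives a_0 = -1, a_1 = -19/5, a_2 = -1, so
  g(x) = -x^2 - 19*x/5 - 1.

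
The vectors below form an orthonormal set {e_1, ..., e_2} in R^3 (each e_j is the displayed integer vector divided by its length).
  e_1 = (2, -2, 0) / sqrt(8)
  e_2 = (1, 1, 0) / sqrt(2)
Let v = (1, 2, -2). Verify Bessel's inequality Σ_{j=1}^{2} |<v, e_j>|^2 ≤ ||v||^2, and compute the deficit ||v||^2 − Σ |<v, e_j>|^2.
Σ |<v, e_j>|^2 = 5; ||v||^2 = 9; deficit = 4

Write each e_j = u_j / sqrt(<u_j, u_j>) where u_j is the displayed integer vector. Then <v, e_j> = <v, u_j> / sqrt(<u_j, u_j>), so |<v, e_j>|^2 = <v, u_j>^2 / <u_j, u_j>.
Coefficients: <v, e_1> = -2/sqrt(8), <v, e_2> = 3/sqrt(2).
Square and sum: Σ |<v, e_j>|^2 = 5.
Compute ||v||^2 = v·v = 9.
Deficit = 9 − 5 = 4 ≥ 0, confirming Bessel's inequality. (The deficit equals ||v − Σ <v,e_j> e_j||^2, the squared distance from v to span{e_j}.)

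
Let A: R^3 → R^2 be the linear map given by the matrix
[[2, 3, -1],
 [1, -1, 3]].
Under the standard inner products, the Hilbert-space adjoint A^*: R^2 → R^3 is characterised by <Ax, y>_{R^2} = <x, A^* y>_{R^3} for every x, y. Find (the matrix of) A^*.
A^* = A^T =
[[2, 1],
 [3, -1],
 [-1, 3]]

For real matrices with standard dot products, the defining identity <Ax, y> = <x, A^* y> gives (Ax)^T y = x^T (A^*) y, i.e. x^T A^T y = x^T (A^*) y. Since this holds for all x, y, we must have A^* = A^T. Therefore
A^* =
[[2, 1],
 [3, -1],
 [-1, 3]].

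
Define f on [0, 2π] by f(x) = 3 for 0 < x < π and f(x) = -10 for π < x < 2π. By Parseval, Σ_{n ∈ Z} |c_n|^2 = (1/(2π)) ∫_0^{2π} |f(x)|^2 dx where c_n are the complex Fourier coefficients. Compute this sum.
Σ |c_n|^2 = 109/2

Parseval equates the L^2 energy of f (normalised by 1/(2π)) with the ℓ^2 sum of its Fourier coefficients: (1/(2π)) ∫_0^{2π} |f|^2 = Σ |c_n|^2.
Compute the left side: (1/(2π)) [∫_0^π 3^2 dx + ∫_π^{2π} (-10)^2 dx] = (1/(2π)) · (9π + 100π) = (9 + 100)/2 = 109/2.
So Σ_{n ∈ Z} |c_n|^2 = 109/2.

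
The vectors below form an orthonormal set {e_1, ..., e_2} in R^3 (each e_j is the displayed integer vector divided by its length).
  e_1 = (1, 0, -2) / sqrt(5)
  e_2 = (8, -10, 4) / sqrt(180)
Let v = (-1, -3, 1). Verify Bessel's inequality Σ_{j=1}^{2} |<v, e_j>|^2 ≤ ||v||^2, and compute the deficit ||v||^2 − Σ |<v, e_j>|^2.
Σ |<v, e_j>|^2 = 50/9; ||v||^2 = 11; deficit = 49/9

Write each e_j = u_j / sqrt(<u_j, u_j>) where u_j is the displayed integer vector. Then <v, e_j> = <v, u_j> / sqrt(<u_j, u_j>), so |<v, e_j>|^2 = <v, u_j>^2 / <u_j, u_j>.
Coefficients: <v, e_1> = -3/sqrt(5), <v, e_2> = 26/sqrt(180).
Square and sum: Σ |<v, e_j>|^2 = 50/9.
Compute ||v||^2 = v·v = 11.
Deficit = 11 − 50/9 = 49/9 ≥ 0, confirming Bessel's inequality. (The deficit equals ||v − Σ <v,e_j> e_j||^2, the squared distance from v to span{e_j}.)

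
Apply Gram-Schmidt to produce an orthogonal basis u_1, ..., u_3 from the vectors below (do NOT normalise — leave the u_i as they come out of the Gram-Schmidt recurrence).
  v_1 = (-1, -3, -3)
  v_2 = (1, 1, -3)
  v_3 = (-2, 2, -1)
Orthogonal basis:
  u_1 = (-1, -3, -3)
  u_2 = (24/19, 34/19, -42/19)
  u_3 = (-57/23, 57/46, -19/46)

Apply the Gram-Schmidt recurrence
  u_1 = v_1
  u_i = v_i − Σ_{j<i} ((v_i · u_j) / (u_j · u_j)) · u_j.

Step by step this gives:
  u_1 = (-1, -3, -3)
  u_2 = (24/19, 34/19, -42/19)
  u_3 = (-57/23, 57/46, -19/46)

Orthogonality check:
  u_2 · u_1 = 0 (should be 0)
  u_3 · u_1 = 0 (should be 0)
  u_3 · u_2 = 0 (should be 0)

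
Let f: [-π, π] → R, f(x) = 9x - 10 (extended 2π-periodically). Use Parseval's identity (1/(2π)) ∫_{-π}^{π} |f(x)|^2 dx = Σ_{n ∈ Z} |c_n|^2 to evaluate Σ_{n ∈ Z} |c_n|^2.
Σ |c_n|^2 = 27π^2 + 100

Expand and integrate term by term over [-π, π]:
  ∫ (9x)^2 dx = 81·(2π^3/3); ∫ 2·9·(-10)·x dx = 0 (odd integrand); ∫ (-10)^2 dx = 100·2π.
So (1/(2π)) ∫_{-π}^{π} (9x - 10)^2 dx = 81π^2/3 + 100 = 27π^2 + 100.
Parseval ⇒ Σ |c_n|^2 = 27π^2 + 100.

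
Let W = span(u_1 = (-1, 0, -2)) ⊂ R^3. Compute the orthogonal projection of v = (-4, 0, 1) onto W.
proj_W(v) = (-2/5, 0, -4/5)

Set up U = [u_1 | ... | u_1] ∈ R^(3×1). The projector onto W = col(U) is P = U (U^T U)^(-1) U^T.
Compute U^T U =
  [5],
and U^T v = (2).
Solve U^T U · c = U^T v for the coefficients: c = (2/5). The projection is proj_W(v) = U c.
Check: (v - proj_W(v)) · u_1 = 0  (should be 0).
Result: proj_W(v) = (-2/5, 0, -4/5).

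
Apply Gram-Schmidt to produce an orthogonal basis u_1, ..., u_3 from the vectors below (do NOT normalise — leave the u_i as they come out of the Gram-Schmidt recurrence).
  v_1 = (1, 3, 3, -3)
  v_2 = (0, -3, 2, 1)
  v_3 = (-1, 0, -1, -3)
Orthogonal basis:
  u_1 = (1, 3, 3, -3)
  u_2 = (3/14, -33/14, 37/14, 5/14)
  u_3 = (-99/89, -225/178, -64/89, -419/178)

Apply the Gram-Schmidt recurrence
  u_1 = v_1
  u_i = v_i − Σ_{j<i} ((v_i · u_j) / (u_j · u_j)) · u_j.

Step by step this gives:
  u_1 = (1, 3, 3, -3)
  u_2 = (3/14, -33/14, 37/14, 5/14)
  u_3 = (-99/89, -225/178, -64/89, -419/178)

Orthogonality check:
  u_2 · u_1 = 0 (should be 0)
  u_3 · u_1 = 0 (should be 0)
  u_3 · u_2 = 0 (should be 0)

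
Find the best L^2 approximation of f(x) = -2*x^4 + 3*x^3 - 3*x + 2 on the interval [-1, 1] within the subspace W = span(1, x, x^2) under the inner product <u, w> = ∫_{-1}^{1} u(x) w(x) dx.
g(x) = -12*x^2/7 - 6*x/5 + 76/35

The best approximation g ∈ W is the orthogonal projection of f onto W. Writing g = a_0 + a_1 x + a_2 x^2, the coefficients solve the normal equations G · a = b where
  G_{ij} = <φ_i, φ_j> and b_i = <f, φ_i>, with φ_0 = 1, φ_1 = x, φ_2 = x^2.
G =
  [2, 0, 2/3]
  [0, 2/3, 0]
  [2/3, 0, 2/5],
b = (16/5, -4/5, 16/21).
Solving gives a_0 = 76/35, a_1 = -6/5, a_2 = -12/7, so
  g(x) = -12*x^2/7 - 6*x/5 + 76/35.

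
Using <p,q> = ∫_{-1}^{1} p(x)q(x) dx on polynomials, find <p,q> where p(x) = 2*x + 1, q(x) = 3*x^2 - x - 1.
<p,q> = -4/3

Expand the product: p(x)·q(x) = 6*x^3 + x^2 - 3*x - 1.
∫_{-1}^{1} of each monomial x^k gives [2/(k+1) if k even, 0 if k odd]. Integrating term-by-term (or equivalently evaluating the antiderivative F(x) = 3*x^4/2 + x^3/3 - 3*x^2/2 - x at the endpoints):
  F(1) − F(−1) = -2/3 − (2/3) = -4/3.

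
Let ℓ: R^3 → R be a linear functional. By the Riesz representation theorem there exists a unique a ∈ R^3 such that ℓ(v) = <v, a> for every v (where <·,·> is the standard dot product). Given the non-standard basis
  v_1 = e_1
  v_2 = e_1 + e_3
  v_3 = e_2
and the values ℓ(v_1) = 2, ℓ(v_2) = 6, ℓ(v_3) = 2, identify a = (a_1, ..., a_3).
a = (2, 2, 4)

Write a = (a_1, ..., a_3) in the standard basis. For each basis vector v_i, ℓ(v_i) = <v_i, a> is a linear equation in the a_j's. Collect the n equations into a matrix system V a = ℓ, where row i of V is v_i (expressed in the standard basis). Since V is invertible (lower-triangular with 1s on the diagonal, up to permutation), solve by back-substitution:
  V =
[[1, 0, 0],
 [1, 0, 1],
 [0, 1, 0]]
  V a = (2, 6, 2)
Solving gives a = (2, 2, 4).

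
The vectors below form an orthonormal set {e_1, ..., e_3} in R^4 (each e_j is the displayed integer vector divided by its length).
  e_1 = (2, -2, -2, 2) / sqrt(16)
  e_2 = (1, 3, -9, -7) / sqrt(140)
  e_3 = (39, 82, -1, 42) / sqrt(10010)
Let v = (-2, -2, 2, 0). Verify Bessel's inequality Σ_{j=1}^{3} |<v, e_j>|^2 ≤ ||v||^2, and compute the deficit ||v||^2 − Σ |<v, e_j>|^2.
Σ |<v, e_j>|^2 = 1684/143; ||v||^2 = 12; deficit = 32/143

Write each e_j = u_j / sqrt(<u_j, u_j>) where u_j is the displayed integer vector. Then <v, e_j> = <v, u_j> / sqrt(<u_j, u_j>), so |<v, e_j>|^2 = <v, u_j>^2 / <u_j, u_j>.
Coefficients: <v, e_1> = -4/sqrt(16), <v, e_2> = -26/sqrt(140), <v, e_3> = -244/sqrt(10010).
Square and sum: Σ |<v, e_j>|^2 = 1684/143.
Compute ||v||^2 = v·v = 12.
Deficit = 12 − 1684/143 = 32/143 ≥ 0, confirming Bessel's inequality. (The deficit equals ||v − Σ <v,e_j> e_j||^2, the squared distance from v to span{e_j}.)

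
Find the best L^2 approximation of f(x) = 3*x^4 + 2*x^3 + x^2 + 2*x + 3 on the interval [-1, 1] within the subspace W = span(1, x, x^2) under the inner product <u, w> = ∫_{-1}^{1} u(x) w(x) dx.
g(x) = 25*x^2/7 + 16*x/5 + 96/35

The best approximation g ∈ W is the orthogonal projection of f onto W. Writing g = a_0 + a_1 x + a_2 x^2, the coefficients solve the normal equations G · a = b where
  G_{ij} = <φ_i, φ_j> and b_i = <f, φ_i>, with φ_0 = 1, φ_1 = x, φ_2 = x^2.
G =
  [2, 0, 2/3]
  [0, 2/3, 0]
  [2/3, 0, 2/5],
b = (118/15, 32/15, 114/35).
Solving gives a_0 = 96/35, a_1 = 16/5, a_2 = 25/7, so
  g(x) = 25*x^2/7 + 16*x/5 + 96/35.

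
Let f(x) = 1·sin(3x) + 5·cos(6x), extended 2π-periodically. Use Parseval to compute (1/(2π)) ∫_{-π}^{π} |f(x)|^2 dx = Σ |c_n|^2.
Σ |c_n|^2 = 13

Expand |f|^2 and use orthogonality of {sin(nx), cos(mx)} on [-π, π]:
  ∫_{-π}^{π} sin(nx)^2 dx = π, ∫ cos(mx)^2 dx = π, and cross terms integrate to 0.
So ∫_{-π}^{π} f(x)^2 dx = 1^2 · π + 5^2 · π = (1 + 25)π.
Divide by 2π: (1 + 25)/2 = 13.
By Parseval, this equals Σ |c_n|^2.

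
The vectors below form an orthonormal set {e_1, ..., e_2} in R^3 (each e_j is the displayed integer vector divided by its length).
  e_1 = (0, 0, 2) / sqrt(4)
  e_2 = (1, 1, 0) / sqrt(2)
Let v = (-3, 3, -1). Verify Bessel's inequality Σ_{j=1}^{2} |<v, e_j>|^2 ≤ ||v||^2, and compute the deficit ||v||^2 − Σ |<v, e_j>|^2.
Σ |<v, e_j>|^2 = 1; ||v||^2 = 19; deficit = 18

Write each e_j = u_j / sqrt(<u_j, u_j>) where u_j is the displayed integer vector. Then <v, e_j> = <v, u_j> / sqrt(<u_j, u_j>), so |<v, e_j>|^2 = <v, u_j>^2 / <u_j, u_j>.
Coefficients: <v, e_1> = -2/sqrt(4), <v, e_2> = 0/sqrt(2).
Square and sum: Σ |<v, e_j>|^2 = 1.
Compute ||v||^2 = v·v = 19.
Deficit = 19 − 1 = 18 ≥ 0, confirming Bessel's inequality. (The deficit equals ||v − Σ <v,e_j> e_j||^2, the squared distance from v to span{e_j}.)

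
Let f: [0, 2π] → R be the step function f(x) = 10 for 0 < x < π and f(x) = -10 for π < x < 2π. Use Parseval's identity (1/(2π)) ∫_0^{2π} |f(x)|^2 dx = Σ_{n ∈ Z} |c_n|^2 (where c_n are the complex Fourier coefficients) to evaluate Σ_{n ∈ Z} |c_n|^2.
Σ |c_n|^2 = 100

Parseval equates the L^2 energy of f (normalised by 1/(2π)) with the ℓ^2 sum of its Fourier coefficients: (1/(2π)) ∫_0^{2π} |f|^2 = Σ |c_n|^2.
Compute the left side: (1/(2π)) [∫_0^π 10^2 dx + ∫_π^{2π} (-10)^2 dx] = (1/(2π)) · (100π + 100π) = (100 + 100)/2 = 100.
So Σ_{n ∈ Z} |c_n|^2 = 100.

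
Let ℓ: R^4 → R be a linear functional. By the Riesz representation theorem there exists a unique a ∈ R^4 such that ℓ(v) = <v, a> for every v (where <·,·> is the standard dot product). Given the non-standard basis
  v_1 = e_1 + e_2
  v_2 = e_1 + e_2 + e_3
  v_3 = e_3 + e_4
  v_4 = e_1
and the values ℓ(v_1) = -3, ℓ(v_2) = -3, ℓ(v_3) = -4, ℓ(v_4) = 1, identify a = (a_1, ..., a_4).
a = (1, -4, 0, -4)

Write a = (a_1, ..., a_4) in the standard basis. For each basis vector v_i, ℓ(v_i) = <v_i, a> is a linear equation in the a_j's. Collect the n equations into a matrix system V a = ℓ, where row i of V is v_i (expressed in the standard basis). Since V is invertible (lower-triangular with 1s on the diagonal, up to permutation), solve by back-substitution:
  V =
[[1, 1, 0, 0],
 [1, 1, 1, 0],
 [0, 0, 1, 1],
 [1, 0, 0, 0]]
  V a = (-3, -3, -4, 1)
Solving gives a = (1, -4, 0, -4).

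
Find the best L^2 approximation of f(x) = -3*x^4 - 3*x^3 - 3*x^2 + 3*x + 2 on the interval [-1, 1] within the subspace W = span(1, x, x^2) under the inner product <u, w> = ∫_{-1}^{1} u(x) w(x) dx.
g(x) = -39*x^2/7 + 6*x/5 + 79/35

The best approximation g ∈ W is the orthogonal projection of f onto W. Writing g = a_0 + a_1 x + a_2 x^2, the coefficients solve the normal equations G · a = b where
  G_{ij} = <φ_i, φ_j> and b_i = <f, φ_i>, with φ_0 = 1, φ_1 = x, φ_2 = x^2.
G =
  [2, 0, 2/3]
  [0, 2/3, 0]
  [2/3, 0, 2/5],
b = (4/5, 4/5, -76/105).
Solving gives a_0 = 79/35, a_1 = 6/5, a_2 = -39/7, so
  g(x) = -39*x^2/7 + 6*x/5 + 79/35.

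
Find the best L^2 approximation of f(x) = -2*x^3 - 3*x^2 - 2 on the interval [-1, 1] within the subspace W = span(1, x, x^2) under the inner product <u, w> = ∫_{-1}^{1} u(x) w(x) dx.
g(x) = -3*x^2 - 6*x/5 - 2

The best approximation g ∈ W is the orthogonal projection of f onto W. Writing g = a_0 + a_1 x + a_2 x^2, the coefficients solve the normal equations G · a = b where
  G_{ij} = <φ_i, φ_j> and b_i = <f, φ_i>, with φ_0 = 1, φ_1 = x, φ_2 = x^2.
G =
  [2, 0, 2/3]
  [0, 2/3, 0]
  [2/3, 0, 2/5],
b = (-6, -4/5, -38/15).
Solving gives a_0 = -2, a_1 = -6/5, a_2 = -3, so
  g(x) = -3*x^2 - 6*x/5 - 2.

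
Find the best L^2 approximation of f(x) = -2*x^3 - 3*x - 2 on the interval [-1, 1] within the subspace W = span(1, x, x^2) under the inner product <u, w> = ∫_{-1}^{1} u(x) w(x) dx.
g(x) = -21*x/5 - 2

The best approximation g ∈ W is the orthogonal projection of f onto W. Writing g = a_0 + a_1 x + a_2 x^2, the coefficients solve the normal equations G · a = b where
  G_{ij} = <φ_i, φ_j> and b_i = <f, φ_i>, with φ_0 = 1, φ_1 = x, φ_2 = x^2.
G =
  [2, 0, 2/3]
  [0, 2/3, 0]
  [2/3, 0, 2/5],
b = (-4, -14/5, -4/3).
Solving gives a_0 = -2, a_1 = -21/5, a_2 = 0, so
  g(x) = -21*x/5 - 2.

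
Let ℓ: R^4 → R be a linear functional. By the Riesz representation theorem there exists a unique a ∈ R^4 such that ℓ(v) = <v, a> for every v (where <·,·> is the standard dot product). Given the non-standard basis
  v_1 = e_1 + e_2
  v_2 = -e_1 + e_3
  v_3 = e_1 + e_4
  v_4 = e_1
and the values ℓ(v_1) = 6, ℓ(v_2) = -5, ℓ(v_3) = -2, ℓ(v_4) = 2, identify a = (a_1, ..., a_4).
a = (2, 4, -3, -4)

Write a = (a_1, ..., a_4) in the standard basis. For each basis vector v_i, ℓ(v_i) = <v_i, a> is a linear equation in the a_j's. Collect the n equations into a matrix system V a = ℓ, where row i of V is v_i (expressed in the standard basis). Since V is invertible (lower-triangular with 1s on the diagonal, up to permutation), solve by back-substitution:
  V =
[[1, 1, 0, 0],
 [-1, 0, 1, 0],
 [1, 0, 0, 1],
 [1, 0, 0, 0]]
  V a = (6, -5, -2, 2)
Solving gives a = (2, 4, -3, -4).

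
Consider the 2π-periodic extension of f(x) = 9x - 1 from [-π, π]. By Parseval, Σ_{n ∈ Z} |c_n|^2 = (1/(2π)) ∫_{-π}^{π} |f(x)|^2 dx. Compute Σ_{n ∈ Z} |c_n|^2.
Σ |c_n|^2 = 27π^2 + 1

Expand and integrate term by term over [-π, π]:
  ∫ (9x)^2 dx = 81·(2π^3/3); ∫ 2·9·(-1)·x dx = 0 (odd integrand); ∫ (-1)^2 dx = 1·2π.
So (1/(2π)) ∫_{-π}^{π} (9x - 1)^2 dx = 81π^2/3 + 1 = 27π^2 + 1.
Parseval ⇒ Σ |c_n|^2 = 27π^2 + 1.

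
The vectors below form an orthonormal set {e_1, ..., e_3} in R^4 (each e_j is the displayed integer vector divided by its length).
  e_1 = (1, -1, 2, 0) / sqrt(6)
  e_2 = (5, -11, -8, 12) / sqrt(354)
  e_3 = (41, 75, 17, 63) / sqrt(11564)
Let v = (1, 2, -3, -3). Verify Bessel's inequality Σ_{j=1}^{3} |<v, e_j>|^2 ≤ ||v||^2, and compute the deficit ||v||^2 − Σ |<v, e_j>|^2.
Σ |<v, e_j>|^2 = 43/4; ||v||^2 = 23; deficit = 49/4

Write each e_j = u_j / sqrt(<u_j, u_j>) where u_j is the displayed integer vector. Then <v, e_j> = <v, u_j> / sqrt(<u_j, u_j>), so |<v, e_j>|^2 = <v, u_j>^2 / <u_j, u_j>.
Coefficients: <v, e_1> = -7/sqrt(6), <v, e_2> = -29/sqrt(354), <v, e_3> = -49/sqrt(11564).
Square and sum: Σ |<v, e_j>|^2 = 43/4.
Compute ||v||^2 = v·v = 23.
Deficit = 23 − 43/4 = 49/4 ≥ 0, confirming Bessel's inequality. (The deficit equals ||v − Σ <v,e_j> e_j||^2, the squared distance from v to span{e_j}.)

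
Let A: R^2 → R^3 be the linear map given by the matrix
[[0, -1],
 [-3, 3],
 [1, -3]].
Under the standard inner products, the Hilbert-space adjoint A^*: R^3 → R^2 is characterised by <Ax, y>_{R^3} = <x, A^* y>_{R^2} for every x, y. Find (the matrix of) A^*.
A^* = A^T =
[[0, -3, 1],
 [-1, 3, -3]]

For real matrices with standard dot products, the defining identity <Ax, y> = <x, A^* y> gives (Ax)^T y = x^T (A^*) y, i.e. x^T A^T y = x^T (A^*) y. Since this holds for all x, y, we must have A^* = A^T. Therefore
A^* =
[[0, -3, 1],
 [-1, 3, -3]].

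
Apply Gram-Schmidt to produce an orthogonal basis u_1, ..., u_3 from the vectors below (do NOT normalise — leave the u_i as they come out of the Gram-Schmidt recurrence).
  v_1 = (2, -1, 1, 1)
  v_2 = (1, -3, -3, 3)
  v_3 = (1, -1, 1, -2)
Orthogonal basis:
  u_1 = (2, -1, 1, 1)
  u_2 = (-3/7, -16/7, -26/7, 16/7)
  u_3 = (6/19, -25/19, -5/19, -32/19)

Apply the Gram-Schmidt recurrence
  u_1 = v_1
  u_i = v_i − Σ_{j<i} ((v_i · u_j) / (u_j · u_j)) · u_j.

Step by step this gives:
  u_1 = (2, -1, 1, 1)
  u_2 = (-3/7, -16/7, -26/7, 16/7)
  u_3 = (6/19, -25/19, -5/19, -32/19)

Orthogonality check:
  u_2 · u_1 = 0 (should be 0)
  u_3 · u_1 = 0 (should be 0)
  u_3 · u_2 = 0 (should be 0)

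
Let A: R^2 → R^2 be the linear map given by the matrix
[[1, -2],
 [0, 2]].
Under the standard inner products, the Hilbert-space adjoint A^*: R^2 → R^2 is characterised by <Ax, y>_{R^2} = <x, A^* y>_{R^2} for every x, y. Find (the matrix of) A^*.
A^* = A^T =
[[1, 0],
 [-2, 2]]

For real matrices with standard dot products, the defining identity <Ax, y> = <x, A^* y> gives (Ax)^T y = x^T (A^*) y, i.e. x^T A^T y = x^T (A^*) y. Since this holds for all x, y, we must have A^* = A^T. Therefore
A^* =
[[1, 0],
 [-2, 2]].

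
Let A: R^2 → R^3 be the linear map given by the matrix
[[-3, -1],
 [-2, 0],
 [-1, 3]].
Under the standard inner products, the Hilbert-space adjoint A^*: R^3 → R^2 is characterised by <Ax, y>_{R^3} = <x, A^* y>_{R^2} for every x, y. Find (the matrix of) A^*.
A^* = A^T =
[[-3, -2, -1],
 [-1, 0, 3]]

For real matrices with standard dot products, the defining identity <Ax, y> = <x, A^* y> gives (Ax)^T y = x^T (A^*) y, i.e. x^T A^T y = x^T (A^*) y. Since this holds for all x, y, we must have A^* = A^T. Therefore
A^* =
[[-3, -2, -1],
 [-1, 0, 3]].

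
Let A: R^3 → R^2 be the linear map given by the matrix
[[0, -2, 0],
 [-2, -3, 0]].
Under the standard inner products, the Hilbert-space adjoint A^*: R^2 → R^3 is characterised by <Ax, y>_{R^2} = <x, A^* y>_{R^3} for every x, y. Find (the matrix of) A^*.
A^* = A^T =
[[0, -2],
 [-2, -3],
 [0, 0]]

For real matrices with standard dot products, the defining identity <Ax, y> = <x, A^* y> gives (Ax)^T y = x^T (A^*) y, i.e. x^T A^T y = x^T (A^*) y. Since this holds for all x, y, we must have A^* = A^T. Therefore
A^* =
[[0, -2],
 [-2, -3],
 [0, 0]].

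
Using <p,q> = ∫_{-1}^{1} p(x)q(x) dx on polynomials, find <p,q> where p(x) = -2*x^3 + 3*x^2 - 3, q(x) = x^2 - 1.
<p,q> = 16/5

Expand the product: p(x)·q(x) = -2*x^5 + 3*x^4 + 2*x^3 - 6*x^2 + 3.
∫_{-1}^{1} of each monomial x^k gives [2/(k+1) if k even, 0 if k odd]. Integrating term-by-term (or equivalently evaluating the antiderivative F(x) = -x^6/3 + 3*x^5/5 + x^4/2 - 2*x^3 + 3*x at the endpoints):
  F(1) − F(−1) = 53/30 − (-43/30) = 16/5.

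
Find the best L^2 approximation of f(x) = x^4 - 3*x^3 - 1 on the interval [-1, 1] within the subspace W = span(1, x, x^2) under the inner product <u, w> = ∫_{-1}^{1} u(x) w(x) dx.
g(x) = 6*x^2/7 - 9*x/5 - 38/35

The best approximation g ∈ W is the orthogonal projection of f onto W. Writing g = a_0 + a_1 x + a_2 x^2, the coefficients solve the normal equations G · a = b where
  G_{ij} = <φ_i, φ_j> and b_i = <f, φ_i>, with φ_0 = 1, φ_1 = x, φ_2 = x^2.
G =
  [2, 0, 2/3]
  [0, 2/3, 0]
  [2/3, 0, 2/5],
b = (-8/5, -6/5, -8/21).
Solving gives a_0 = -38/35, a_1 = -9/5, a_2 = 6/7, so
  g(x) = 6*x^2/7 - 9*x/5 - 38/35.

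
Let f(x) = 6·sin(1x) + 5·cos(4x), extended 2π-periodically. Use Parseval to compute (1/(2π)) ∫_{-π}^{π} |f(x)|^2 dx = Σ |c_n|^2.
Σ |c_n|^2 = 61/2

Expand |f|^2 and use orthogonality of {sin(nx), cos(mx)} on [-π, π]:
  ∫_{-π}^{π} sin(nx)^2 dx = π, ∫ cos(mx)^2 dx = π, and cross terms integrate to 0.
So ∫_{-π}^{π} f(x)^2 dx = 6^2 · π + 5^2 · π = (36 + 25)π.
Divide by 2π: (36 + 25)/2 = 61/2.
By Parseval, this equals Σ |c_n|^2.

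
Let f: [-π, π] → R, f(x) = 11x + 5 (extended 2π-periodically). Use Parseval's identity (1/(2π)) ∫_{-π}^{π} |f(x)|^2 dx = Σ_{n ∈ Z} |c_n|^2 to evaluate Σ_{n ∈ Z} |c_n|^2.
Σ |c_n|^2 = 121π^2/3 + 25

Expand and integrate term by term over [-π, π]:
  ∫ (11x)^2 dx = 121·(2π^3/3); ∫ 2·11·(5)·x dx = 0 (odd integrand); ∫ 5^2 dx = 25·2π.
So (1/(2π)) ∫_{-π}^{π} (11x + 5)^2 dx = 121π^2/3 + 25 = 121π^2/3 + 25.
Parseval ⇒ Σ |c_n|^2 = 121π^2/3 + 25.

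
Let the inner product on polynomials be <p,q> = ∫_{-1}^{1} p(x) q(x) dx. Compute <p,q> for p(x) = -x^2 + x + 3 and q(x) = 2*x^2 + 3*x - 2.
<p,q> = -82/15

Expand the product: p(x)·q(x) = -2*x^4 - x^3 + 11*x^2 + 7*x - 6.
∫_{-1}^{1} of each monomial x^k gives [2/(k+1) if k even, 0 if k odd]. Integrating term-by-term (or equivalently evaluating the antiderivative F(x) = -2*x^5/5 - x^4/4 + 11*x^3/3 + 7*x^2/2 - 6*x at the endpoints):
  F(1) − F(−1) = 31/60 − (359/60) = -82/15.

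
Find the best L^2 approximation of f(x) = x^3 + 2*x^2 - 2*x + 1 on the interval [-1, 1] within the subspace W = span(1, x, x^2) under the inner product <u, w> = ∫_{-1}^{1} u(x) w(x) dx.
g(x) = 2*x^2 - 7*x/5 + 1

The best approximation g ∈ W is the orthogonal projection of f onto W. Writing g = a_0 + a_1 x + a_2 x^2, the coefficients solve the normal equations G · a = b where
  G_{ij} = <φ_i, φ_j> and b_i = <f, φ_i>, with φ_0 = 1, φ_1 = x, φ_2 = x^2.
G =
  [2, 0, 2/3]
  [0, 2/3, 0]
  [2/3, 0, 2/5],
b = (10/3, -14/15, 22/15).
Solving gives a_0 = 1, a_1 = -7/5, a_2 = 2, so
  g(x) = 2*x^2 - 7*x/5 + 1.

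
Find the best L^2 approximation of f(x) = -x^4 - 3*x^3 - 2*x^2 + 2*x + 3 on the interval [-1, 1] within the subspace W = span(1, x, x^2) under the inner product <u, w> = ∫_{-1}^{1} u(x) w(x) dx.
g(x) = -20*x^2/7 + x/5 + 108/35

The best approximation g ∈ W is the orthogonal projection of f onto W. Writing g = a_0 + a_1 x + a_2 x^2, the coefficients solve the normal equations G · a = b where
  G_{ij} = <φ_i, φ_j> and b_i = <f, φ_i>, with φ_0 = 1, φ_1 = x, φ_2 = x^2.
G =
  [2, 0, 2/3]
  [0, 2/3, 0]
  [2/3, 0, 2/5],
b = (64/15, 2/15, 32/35).
Solving gives a_0 = 108/35, a_1 = 1/5, a_2 = -20/7, so
  g(x) = -20*x^2/7 + x/5 + 108/35.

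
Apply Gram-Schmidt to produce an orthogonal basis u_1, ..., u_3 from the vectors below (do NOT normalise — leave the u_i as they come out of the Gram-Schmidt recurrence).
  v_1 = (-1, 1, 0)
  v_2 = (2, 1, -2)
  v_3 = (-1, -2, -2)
Orthogonal basis:
  u_1 = (-1, 1, 0)
  u_2 = (3/2, 3/2, -2)
  u_3 = (-24/17, -24/17, -36/17)

Apply the Gram-Schmidt recurrence
  u_1 = v_1
  u_i = v_i − Σ_{j<i} ((v_i · u_j) / (u_j · u_j)) · u_j.

Step by step this gives:
  u_1 = (-1, 1, 0)
  u_2 = (3/2, 3/2, -2)
  u_3 = (-24/17, -24/17, -36/17)

Orthogonality check:
  u_2 · u_1 = 0 (should be 0)
  u_3 · u_1 = 0 (should be 0)
  u_3 · u_2 = 0 (should be 0)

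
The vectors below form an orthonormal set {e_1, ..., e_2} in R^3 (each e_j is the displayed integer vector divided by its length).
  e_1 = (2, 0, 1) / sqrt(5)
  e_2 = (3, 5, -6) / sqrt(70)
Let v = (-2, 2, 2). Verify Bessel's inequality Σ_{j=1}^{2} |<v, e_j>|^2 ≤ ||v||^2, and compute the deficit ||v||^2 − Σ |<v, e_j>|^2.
Σ |<v, e_j>|^2 = 12/7; ||v||^2 = 12; deficit = 72/7

Write each e_j = u_j / sqrt(<u_j, u_j>) where u_j is the displayed integer vector. Then <v, e_j> = <v, u_j> / sqrt(<u_j, u_j>), so |<v, e_j>|^2 = <v, u_j>^2 / <u_j, u_j>.
Coefficients: <v, e_1> = -2/sqrt(5), <v, e_2> = -8/sqrt(70).
Square and sum: Σ |<v, e_j>|^2 = 12/7.
Compute ||v||^2 = v·v = 12.
Deficit = 12 − 12/7 = 72/7 ≥ 0, confirming Bessel's inequality. (The deficit equals ||v − Σ <v,e_j> e_j||^2, the squared distance from v to span{e_j}.)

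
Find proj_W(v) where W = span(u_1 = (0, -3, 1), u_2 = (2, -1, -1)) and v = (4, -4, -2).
proj_W(v) = (30/7, -27/7, -11/7)

Set up U = [u_1 | ... | u_2] ∈ R^(3×2). The projector onto W = col(U) is P = U (U^T U)^(-1) U^T.
Compute U^T U =
  [10, 2]
  [2, 6],
and U^T v = (10, 14).
Solve U^T U · c = U^T v for the coefficients: c = (4/7, 15/7). The projection is proj_W(v) = U c.
Check: (v - proj_W(v)) · u_1 = 0  (should be 0).
Check: (v - proj_W(v)) · u_2 = 0  (should be 0).
Result: proj_W(v) = (30/7, -27/7, -11/7).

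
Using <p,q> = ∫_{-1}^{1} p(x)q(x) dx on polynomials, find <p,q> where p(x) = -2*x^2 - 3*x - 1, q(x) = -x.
<p,q> = 2

Expand the product: p(x)·q(x) = 2*x^3 + 3*x^2 + x.
∫_{-1}^{1} of each monomial x^k gives [2/(k+1) if k even, 0 if k odd]. Integrating term-by-term (or equivalently evaluating the antiderivative F(x) = x^4/2 + x^3 + x^2/2 at the endpoints):
  F(1) − F(−1) = 2 − (0) = 2.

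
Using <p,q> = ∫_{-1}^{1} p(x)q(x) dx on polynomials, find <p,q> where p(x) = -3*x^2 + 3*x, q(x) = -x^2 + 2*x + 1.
<p,q> = 16/5

Expand the product: p(x)·q(x) = 3*x^4 - 9*x^3 + 3*x^2 + 3*x.
∫_{-1}^{1} of each monomial x^k gives [2/(k+1) if k even, 0 if k odd]. Integrating term-by-term (or equivalently evaluating the antiderivative F(x) = 3*x^5/5 - 9*x^4/4 + x^3 + 3*x^2/2 at the endpoints):
  F(1) − F(−1) = 17/20 − (-47/20) = 16/5.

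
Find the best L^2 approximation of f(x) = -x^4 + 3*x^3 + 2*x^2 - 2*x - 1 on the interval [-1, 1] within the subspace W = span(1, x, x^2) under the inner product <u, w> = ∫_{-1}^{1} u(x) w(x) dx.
g(x) = 8*x^2/7 - x/5 - 32/35

The best approximation g ∈ W is the orthogonal projection of f onto W. Writing g = a_0 + a_1 x + a_2 x^2, the coefficients solve the normal equations G · a = b where
  G_{ij} = <φ_i, φ_j> and b_i = <f, φ_i>, with φ_0 = 1, φ_1 = x, φ_2 = x^2.
G =
  [2, 0, 2/3]
  [0, 2/3, 0]
  [2/3, 0, 2/5],
b = (-16/15, -2/15, -16/105).
Solving gives a_0 = -32/35, a_1 = -1/5, a_2 = 8/7, so
  g(x) = 8*x^2/7 - x/5 - 32/35.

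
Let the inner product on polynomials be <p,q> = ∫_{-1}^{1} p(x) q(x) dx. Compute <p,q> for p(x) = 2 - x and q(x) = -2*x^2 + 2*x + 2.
<p,q> = 4

Expand the product: p(x)·q(x) = 2*x^3 - 6*x^2 + 2*x + 4.
∫_{-1}^{1} of each monomial x^k gives [2/(k+1) if k even, 0 if k odd]. Integrating term-by-term (or equivalently evaluating the antiderivative F(x) = x^4/2 - 2*x^3 + x^2 + 4*x at the endpoints):
  F(1) − F(−1) = 7/2 − (-1/2) = 4.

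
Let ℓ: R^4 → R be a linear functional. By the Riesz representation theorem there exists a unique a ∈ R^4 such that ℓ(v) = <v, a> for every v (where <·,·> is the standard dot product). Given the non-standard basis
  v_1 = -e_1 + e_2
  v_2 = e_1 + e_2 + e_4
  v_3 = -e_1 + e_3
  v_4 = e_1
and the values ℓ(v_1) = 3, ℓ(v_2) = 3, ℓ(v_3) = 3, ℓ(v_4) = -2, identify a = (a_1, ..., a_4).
a = (-2, 1, 1, 4)

Write a = (a_1, ..., a_4) in the standard basis. For each basis vector v_i, ℓ(v_i) = <v_i, a> is a linear equation in the a_j's. Collect the n equations into a matrix system V a = ℓ, where row i of V is v_i (expressed in the standard basis). Since V is invertible (lower-triangular with 1s on the diagonal, up to permutation), solve by back-substitution:
  V =
[[-1, 1, 0, 0],
 [1, 1, 0, 1],
 [-1, 0, 1, 0],
 [1, 0, 0, 0]]
  V a = (3, 3, 3, -2)
Solving gives a = (-2, 1, 1, 4).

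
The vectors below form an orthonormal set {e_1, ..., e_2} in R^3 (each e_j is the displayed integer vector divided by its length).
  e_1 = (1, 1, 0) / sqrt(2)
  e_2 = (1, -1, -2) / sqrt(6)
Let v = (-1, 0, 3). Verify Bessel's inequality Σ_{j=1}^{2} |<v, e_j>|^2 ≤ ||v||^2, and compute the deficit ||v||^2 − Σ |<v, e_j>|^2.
Σ |<v, e_j>|^2 = 26/3; ||v||^2 = 10; deficit = 4/3

Write each e_j = u_j / sqrt(<u_j, u_j>) where u_j is the displayed integer vector. Then <v, e_j> = <v, u_j> / sqrt(<u_j, u_j>), so |<v, e_j>|^2 = <v, u_j>^2 / <u_j, u_j>.
Coefficients: <v, e_1> = -1/sqrt(2), <v, e_2> = -7/sqrt(6).
Square and sum: Σ |<v, e_j>|^2 = 26/3.
Compute ||v||^2 = v·v = 10.
Deficit = 10 − 26/3 = 4/3 ≥ 0, confirming Bessel's inequality. (The deficit equals ||v − Σ <v,e_j> e_j||^2, the squared distance from v to span{e_j}.)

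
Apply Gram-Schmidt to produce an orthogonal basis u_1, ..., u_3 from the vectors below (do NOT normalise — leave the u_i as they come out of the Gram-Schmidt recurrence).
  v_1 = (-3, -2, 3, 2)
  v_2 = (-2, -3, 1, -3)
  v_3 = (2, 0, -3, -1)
Orthogonal basis:
  u_1 = (-3, -2, 3, 2)
  u_2 = (-25/26, -30/13, -1/26, -48/13)
  u_3 = (67/517, -563/517, -535/517, 340/517)

Apply the Gram-Schmidt recurrence
  u_1 = v_1
  u_i = v_i − Σ_{j<i} ((v_i · u_j) / (u_j · u_j)) · u_j.

Step by step this gives:
  u_1 = (-3, -2, 3, 2)
  u_2 = (-25/26, -30/13, -1/26, -48/13)
  u_3 = (67/517, -563/517, -535/517, 340/517)

Orthogonality check:
  u_2 · u_1 = 0 (should be 0)
  u_3 · u_1 = 0 (should be 0)
  u_3 · u_2 = 0 (should be 0)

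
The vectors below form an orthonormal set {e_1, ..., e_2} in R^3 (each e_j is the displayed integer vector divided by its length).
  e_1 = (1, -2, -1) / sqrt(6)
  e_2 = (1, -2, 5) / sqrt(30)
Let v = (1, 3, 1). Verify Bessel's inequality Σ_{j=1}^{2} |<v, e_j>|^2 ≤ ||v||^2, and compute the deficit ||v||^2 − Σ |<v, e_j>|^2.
Σ |<v, e_j>|^2 = 6; ||v||^2 = 11; deficit = 5

Write each e_j = u_j / sqrt(<u_j, u_j>) where u_j is the displayed integer vector. Then <v, e_j> = <v, u_j> / sqrt(<u_j, u_j>), so |<v, e_j>|^2 = <v, u_j>^2 / <u_j, u_j>.
Coefficients: <v, e_1> = -6/sqrt(6), <v, e_2> = 0/sqrt(30).
Square and sum: Σ |<v, e_j>|^2 = 6.
Compute ||v||^2 = v·v = 11.
Deficit = 11 − 6 = 5 ≥ 0, confirming Bessel's inequality. (The deficit equals ||v − Σ <v,e_j> e_j||^2, the squared distance from v to span{e_j}.)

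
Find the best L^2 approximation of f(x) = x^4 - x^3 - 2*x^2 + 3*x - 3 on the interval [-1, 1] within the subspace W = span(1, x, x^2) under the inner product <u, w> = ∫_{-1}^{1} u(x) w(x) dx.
g(x) = -8*x^2/7 + 12*x/5 - 108/35

The best approximation g ∈ W is the orthogonal projection of f onto W. Writing g = a_0 + a_1 x + a_2 x^2, the coefficients solve the normal equations G · a = b where
  G_{ij} = <φ_i, φ_j> and b_i = <f, φ_i>, with φ_0 = 1, φ_1 = x, φ_2 = x^2.
G =
  [2, 0, 2/3]
  [0, 2/3, 0]
  [2/3, 0, 2/5],
b = (-104/15, 8/5, -88/35).
Solving gives a_0 = -108/35, a_1 = 12/5, a_2 = -8/7, so
  g(x) = -8*x^2/7 + 12*x/5 - 108/35.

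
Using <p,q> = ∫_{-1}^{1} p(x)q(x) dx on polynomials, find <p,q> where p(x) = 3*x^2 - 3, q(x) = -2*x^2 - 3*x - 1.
<p,q> = 28/5

Expand the product: p(x)·q(x) = -6*x^4 - 9*x^3 + 3*x^2 + 9*x + 3.
∫_{-1}^{1} of each monomial x^k gives [2/(k+1) if k even, 0 if k odd]. Integrating term-by-term (or equivalently evaluating the antiderivative F(x) = -6*x^5/5 - 9*x^4/4 + x^3 + 9*x^2/2 + 3*x at the endpoints):
  F(1) − F(−1) = 101/20 − (-11/20) = 28/5.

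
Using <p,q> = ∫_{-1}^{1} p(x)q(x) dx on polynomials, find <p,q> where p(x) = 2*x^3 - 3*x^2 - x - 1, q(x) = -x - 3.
<p,q> = 178/15

Expand the product: p(x)·q(x) = -2*x^4 - 3*x^3 + 10*x^2 + 4*x + 3.
∫_{-1}^{1} of each monomial x^k gives [2/(k+1) if k even, 0 if k odd]. Integrating term-by-term (or equivalently evaluating the antiderivative F(x) = -2*x^5/5 - 3*x^4/4 + 10*x^3/3 + 2*x^2 + 3*x at the endpoints):
  F(1) − F(−1) = 431/60 − (-281/60) = 178/15.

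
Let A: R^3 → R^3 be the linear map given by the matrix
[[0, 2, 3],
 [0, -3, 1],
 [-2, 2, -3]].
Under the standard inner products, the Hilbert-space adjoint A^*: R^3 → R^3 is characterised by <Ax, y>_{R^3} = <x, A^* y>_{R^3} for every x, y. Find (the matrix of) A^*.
A^* = A^T =
[[0, 0, -2],
 [2, -3, 2],
 [3, 1, -3]]

For real matrices with standard dot products, the defining identity <Ax, y> = <x, A^* y> gives (Ax)^T y = x^T (A^*) y, i.e. x^T A^T y = x^T (A^*) y. Since this holds for all x, y, we must have A^* = A^T. Therefore
A^* =
[[0, 0, -2],
 [2, -3, 2],
 [3, 1, -3]].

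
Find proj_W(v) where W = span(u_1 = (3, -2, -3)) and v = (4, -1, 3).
proj_W(v) = (15/22, -5/11, -15/22)

Set up U = [u_1 | ... | u_1] ∈ R^(3×1). The projector onto W = col(U) is P = U (U^T U)^(-1) U^T.
Compute U^T U =
  [22],
and U^T v = (5).
Solve U^T U · c = U^T v for the coefficients: c = (5/22). The projection is proj_W(v) = U c.
Check: (v - proj_W(v)) · u_1 = 0  (should be 0).
Result: proj_W(v) = (15/22, -5/11, -15/22).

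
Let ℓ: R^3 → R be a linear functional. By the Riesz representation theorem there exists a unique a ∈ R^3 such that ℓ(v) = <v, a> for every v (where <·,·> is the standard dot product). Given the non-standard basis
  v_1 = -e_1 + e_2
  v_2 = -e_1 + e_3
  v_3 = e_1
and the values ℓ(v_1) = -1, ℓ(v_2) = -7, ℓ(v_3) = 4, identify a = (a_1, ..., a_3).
a = (4, 3, -3)

Write a = (a_1, ..., a_3) in the standard basis. For each basis vector v_i, ℓ(v_i) = <v_i, a> is a linear equation in the a_j's. Collect the n equations into a matrix system V a = ℓ, where row i of V is v_i (expressed in the standard basis). Since V is invertible (lower-triangular with 1s on the diagonal, up to permutation), solve by back-substitution:
  V =
[[-1, 1, 0],
 [-1, 0, 1],
 [1, 0, 0]]
  V a = (-1, -7, 4)
Solving gives a = (4, 3, -3).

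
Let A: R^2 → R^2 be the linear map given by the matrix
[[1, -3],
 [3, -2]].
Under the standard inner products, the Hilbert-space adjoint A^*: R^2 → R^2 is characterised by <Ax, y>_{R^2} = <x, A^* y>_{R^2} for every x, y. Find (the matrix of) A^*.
A^* = A^T =
[[1, 3],
 [-3, -2]]

For real matrices with standard dot products, the defining identity <Ax, y> = <x, A^* y> gives (Ax)^T y = x^T (A^*) y, i.e. x^T A^T y = x^T (A^*) y. Since this holds for all x, y, we must have A^* = A^T. Therefore
A^* =
[[1, 3],
 [-3, -2]].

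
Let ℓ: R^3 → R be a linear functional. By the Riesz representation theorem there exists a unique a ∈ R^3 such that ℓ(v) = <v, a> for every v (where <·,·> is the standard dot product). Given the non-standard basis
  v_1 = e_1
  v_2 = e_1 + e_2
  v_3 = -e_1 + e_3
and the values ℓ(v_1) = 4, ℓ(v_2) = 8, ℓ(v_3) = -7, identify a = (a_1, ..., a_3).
a = (4, 4, -3)

Write a = (a_1, ..., a_3) in the standard basis. For each basis vector v_i, ℓ(v_i) = <v_i, a> is a linear equation in the a_j's. Collect the n equations into a matrix system V a = ℓ, where row i of V is v_i (expressed in the standard basis). Since V is invertible (lower-triangular with 1s on the diagonal, up to permutation), solve by back-substitution:
  V =
[[1, 0, 0],
 [1, 1, 0],
 [-1, 0, 1]]
  V a = (4, 8, -7)
Solving gives a = (4, 4, -3).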